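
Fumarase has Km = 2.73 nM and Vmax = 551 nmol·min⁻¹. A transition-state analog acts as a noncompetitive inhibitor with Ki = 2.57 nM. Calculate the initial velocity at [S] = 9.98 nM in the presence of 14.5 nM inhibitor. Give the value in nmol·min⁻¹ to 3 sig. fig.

With α = 1 + [I]/Ki = 1 + 14.5/2.57 = 6.642, the noncompetitive rate law is v = (Vmax/α)·[S] / (Km + [S]).
v = (551/6.642)×9.98 / (2.73 + 9.98) = 827.9/12.71 = 65.1 nmol·min⁻¹.

65.1 nmol·min⁻¹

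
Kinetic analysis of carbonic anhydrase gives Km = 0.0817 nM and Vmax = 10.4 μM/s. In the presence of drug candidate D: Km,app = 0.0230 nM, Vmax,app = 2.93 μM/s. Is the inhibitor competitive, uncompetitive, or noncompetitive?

uncompetitive

Both Km and Vmax decrease by the same factor (~3.55-fold) — characteristic of uncompetitive inhibition.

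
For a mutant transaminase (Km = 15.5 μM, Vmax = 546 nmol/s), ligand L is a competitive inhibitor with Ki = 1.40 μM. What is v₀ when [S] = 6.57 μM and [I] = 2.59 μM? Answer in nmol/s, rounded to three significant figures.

70.7 nmol/s

α = 1 + [I]/Ki = 1 + 2.59/1.40 = 2.850.
For a competitive inhibitor, Vmax is unchanged and the apparent Km becomes α·Km: Km,app = 44.2 μM, Vmax,app = 546 nmol/s.
v = Vmax,app·[S]/(Km,app + [S]) = 546 × 6.57/(44.2 + 6.57) = 70.7 nmol/s.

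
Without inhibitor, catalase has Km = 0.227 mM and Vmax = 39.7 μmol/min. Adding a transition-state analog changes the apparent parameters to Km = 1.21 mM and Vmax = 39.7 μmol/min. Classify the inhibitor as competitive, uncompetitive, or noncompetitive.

Km increases (0.227 → 1.21 mM) while Vmax is unchanged — the hallmark of competitive inhibition.

competitive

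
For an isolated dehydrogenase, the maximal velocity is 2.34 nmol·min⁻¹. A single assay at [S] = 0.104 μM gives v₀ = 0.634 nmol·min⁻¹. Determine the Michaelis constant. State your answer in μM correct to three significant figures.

From v = Vmax[S]/(Km+[S]), Km = [S](Vmax − v)/v.
Km = 0.104 × (2.34 − 0.634) / 0.634 = 0.1774/0.634 = 0.280 μM.

0.280 μM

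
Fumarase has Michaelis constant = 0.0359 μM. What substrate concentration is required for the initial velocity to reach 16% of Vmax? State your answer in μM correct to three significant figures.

0.00684 μM

v/Vmax = [S]/(Km+[S]) = 0.16, so [S] = Km·0.16/(1 − 0.16) = 0.0359 × 0.1905.
[S] = 0.00684 μM.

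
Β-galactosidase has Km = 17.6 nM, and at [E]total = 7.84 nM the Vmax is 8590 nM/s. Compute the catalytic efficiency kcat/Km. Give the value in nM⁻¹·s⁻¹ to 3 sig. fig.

kcat = Vmax/[E]total = 8590/7.84 = 1100 s⁻¹.
kcat/Km = 1100/17.6 = 62.3 nM⁻¹·s⁻¹.

62.3 nM⁻¹·s⁻¹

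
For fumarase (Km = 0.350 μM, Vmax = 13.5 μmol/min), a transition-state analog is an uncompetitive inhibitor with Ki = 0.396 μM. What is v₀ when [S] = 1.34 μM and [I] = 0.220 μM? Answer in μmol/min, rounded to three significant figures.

7.43 μmol/min

α = 1 + [I]/Ki = 1 + 0.220/0.396 = 1.556.
For an uncompetitive inhibitor, both parameters are divided by α, giving Vmax/α and Km/α: Km,app = 0.225 μM, Vmax,app = 8.68 μmol/min.
v = Vmax,app·[S]/(Km,app + [S]) = 8.68 × 1.34/(0.225 + 1.34) = 7.43 μmol/min.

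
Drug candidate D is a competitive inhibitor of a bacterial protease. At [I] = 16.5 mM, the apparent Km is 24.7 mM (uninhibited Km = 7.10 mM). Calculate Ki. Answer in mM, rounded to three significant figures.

Competitive: Km,app = α·Km with α = 1 + [I]/Ki.
α = Km,app/Km = 24.7/7.10 = 3.479.
Since α = 1 + [I]/Ki, [I]/Ki = 3.479 − 1 = 2.479 and Ki = 16.5/2.479 = 6.66 mM.

6.66 mM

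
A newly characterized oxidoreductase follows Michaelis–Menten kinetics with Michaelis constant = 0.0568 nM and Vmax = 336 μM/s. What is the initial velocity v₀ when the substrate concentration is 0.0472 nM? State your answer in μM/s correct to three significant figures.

v = Vmax·[S]/(Km + [S]) = 336 × 0.0472 / (0.0568 + 0.0472)
  = 15.86 / 0.1040 = 152 μM/s.

152 μM/s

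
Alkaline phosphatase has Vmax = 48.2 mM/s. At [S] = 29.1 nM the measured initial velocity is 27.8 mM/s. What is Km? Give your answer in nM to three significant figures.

From v = Vmax[S]/(Km+[S]), Km = [S](Vmax − v)/v.
Km = 29.1 × (48.2 − 27.8) / 27.8 = 593.6/27.8 = 21.4 nM.

21.4 nM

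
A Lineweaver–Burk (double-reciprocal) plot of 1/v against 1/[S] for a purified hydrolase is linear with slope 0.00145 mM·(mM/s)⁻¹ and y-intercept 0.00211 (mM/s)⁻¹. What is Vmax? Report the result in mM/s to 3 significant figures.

474 mM/s

The y-intercept of a Lineweaver–Burk plot equals 1/Vmax, so Vmax = 1/0.00211 = 474 mM/s.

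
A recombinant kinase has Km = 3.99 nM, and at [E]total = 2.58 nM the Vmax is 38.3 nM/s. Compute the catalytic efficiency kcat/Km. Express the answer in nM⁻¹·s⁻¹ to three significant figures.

3.72 nM⁻¹·s⁻¹

kcat = Vmax/[E]total = 38.3/2.58 = 14.8 s⁻¹.
kcat/Km = 14.8/3.99 = 3.72 nM⁻¹·s⁻¹.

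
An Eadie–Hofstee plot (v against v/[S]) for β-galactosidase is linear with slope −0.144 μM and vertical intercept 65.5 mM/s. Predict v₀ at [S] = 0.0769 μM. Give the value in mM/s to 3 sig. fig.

22.8 mM/s

In the Eadie–Hofstee form v = Vmax − Km·(v/[S]), the slope is −Km and the intercept is Vmax, so Km = 0.144 μM and Vmax = 65.5 mM/s.
v = 65.5 × 0.0769/(0.144 + 0.0769) = 22.8 mM/s.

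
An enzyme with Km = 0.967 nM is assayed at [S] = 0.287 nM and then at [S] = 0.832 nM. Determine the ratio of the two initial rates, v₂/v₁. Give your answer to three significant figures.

2.02

Since Vmax cancels, v₂/v₁ = [S]₂(Km+[S]₁) / [S]₁(Km+[S]₂).
= 0.832×(0.967+0.287) / (0.287×(0.967+0.832)) = 1.043/0.5163 = 2.02.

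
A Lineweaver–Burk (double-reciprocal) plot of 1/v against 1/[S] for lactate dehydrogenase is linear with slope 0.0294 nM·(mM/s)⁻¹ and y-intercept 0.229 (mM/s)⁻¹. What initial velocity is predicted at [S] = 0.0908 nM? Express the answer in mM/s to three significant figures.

1.81 mM/s

The y-intercept is 1/Vmax, so Vmax = 1/0.229 = 4.37 mM/s.
The slope is Km/Vmax, so Km = 0.0294 × 4.37 = 0.128 nM.
Then v = 4.37 × 0.0908/(0.128 + 0.0908) = 1.81 mM/s.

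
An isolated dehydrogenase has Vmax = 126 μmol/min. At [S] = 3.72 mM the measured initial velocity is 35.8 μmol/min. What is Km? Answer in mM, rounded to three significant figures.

v/Vmax = 35.8/126 = 0.2841 = [S]/(Km+[S]).
So Km + [S] = [S]/0.2841 = 13.09 mM, giving Km = 13.09 − 3.72 = 9.37 mM.

9.37 mM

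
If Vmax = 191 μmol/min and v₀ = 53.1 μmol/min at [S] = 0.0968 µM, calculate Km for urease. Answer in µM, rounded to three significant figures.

v/Vmax = 53.1/191 = 0.2780 = [S]/(Km+[S]).
So Km + [S] = [S]/0.2780 = 0.3482 µM, giving Km = 0.3482 − 0.0968 = 0.251 µM.

0.251 µM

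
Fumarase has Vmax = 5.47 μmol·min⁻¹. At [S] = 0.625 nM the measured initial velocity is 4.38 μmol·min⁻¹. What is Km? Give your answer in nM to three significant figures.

v/Vmax = 4.38/5.47 = 0.8007 = [S]/(Km+[S]).
So Km + [S] = [S]/0.8007 = 0.7805 nM, giving Km = 0.7805 − 0.625 = 0.156 nM.

0.156 nM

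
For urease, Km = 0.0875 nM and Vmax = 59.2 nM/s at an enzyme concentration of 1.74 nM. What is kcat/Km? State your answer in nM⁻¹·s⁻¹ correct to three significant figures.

kcat = Vmax/[E]total = 59.2/1.74 = 34.0 s⁻¹.
kcat/Km = 34.0/0.0875 = 389 nM⁻¹·s⁻¹.

389 nM⁻¹·s⁻¹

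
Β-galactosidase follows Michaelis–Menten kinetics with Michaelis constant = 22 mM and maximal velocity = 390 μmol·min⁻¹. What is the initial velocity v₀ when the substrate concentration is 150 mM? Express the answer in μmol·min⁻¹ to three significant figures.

340 μmol·min⁻¹

[S]/(Km+[S]) = 150/172.0 = 0.8721, the fractional saturation.
v = 0.8721 × Vmax = 0.8721 × 390 = 340 μmol·min⁻¹.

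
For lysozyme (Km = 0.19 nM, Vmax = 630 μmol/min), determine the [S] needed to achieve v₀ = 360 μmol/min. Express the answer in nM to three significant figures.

The required fractional saturation is v/Vmax = 360/630 = 0.5714.
Then [S]/(Km+[S]) = 0.5714 ⇒ [S] = 0.19 × 0.5714/(1 − 0.5714) = 0.253 nM.

0.253 nM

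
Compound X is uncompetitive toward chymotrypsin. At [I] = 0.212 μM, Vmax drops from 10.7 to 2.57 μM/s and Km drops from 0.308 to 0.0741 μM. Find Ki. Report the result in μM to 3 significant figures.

Uncompetitive: Vmax,app = Vmax/α (and Km,app = Km/α) with α = 1 + [I]/Ki.
α = Vmax/Vmax,app = 10.7/2.57 = 4.163.
Ki = [I]/(α − 1) = 0.212/3.163 = 0.0670 μM.

0.0670 μM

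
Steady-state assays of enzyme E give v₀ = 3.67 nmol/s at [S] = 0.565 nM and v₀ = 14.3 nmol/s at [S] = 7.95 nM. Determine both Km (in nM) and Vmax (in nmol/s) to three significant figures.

In reciprocal form, 1/v = (Km/Vmax)·(1/[S]) + 1/Vmax. The two points give (1/[S], 1/v) = (1.770, 0.2725) and (0.1258, 0.06993).
Slope = (0.2725 − 0.06993)/(1.770 − 0.1258) = 0.1232; intercept = 0.2725 − 0.1232×1.770 = 0.05443.
Vmax = 1/intercept = 18.4 nmol/s; Km = slope × Vmax = 0.1232 × 18.4 = 2.26 nM.

Km = 2.26 nM; Vmax = 18.4 nmol/s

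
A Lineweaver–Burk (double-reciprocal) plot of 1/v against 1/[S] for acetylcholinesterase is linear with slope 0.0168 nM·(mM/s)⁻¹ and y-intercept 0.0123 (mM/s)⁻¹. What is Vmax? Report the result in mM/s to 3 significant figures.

The y-intercept of a Lineweaver–Burk plot equals 1/Vmax, so Vmax = 1/0.0123 = 81.3 mM/s.

81.3 mM/s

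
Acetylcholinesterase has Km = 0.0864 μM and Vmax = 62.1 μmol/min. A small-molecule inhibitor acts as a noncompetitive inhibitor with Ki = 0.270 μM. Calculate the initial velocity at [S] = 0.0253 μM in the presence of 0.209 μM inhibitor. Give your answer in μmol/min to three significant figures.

7.93 μmol/min

α = 1 + [I]/Ki = 1 + 0.209/0.270 = 1.774.
For a noncompetitive inhibitor, Vmax is reduced to Vmax/α while Km is unchanged: Km,app = 0.0864 μM, Vmax,app = 35.0 μmol/min.
v = Vmax,app·[S]/(Km,app + [S]) = 35.0 × 0.0253/(0.0864 + 0.0253) = 7.93 μmol/min.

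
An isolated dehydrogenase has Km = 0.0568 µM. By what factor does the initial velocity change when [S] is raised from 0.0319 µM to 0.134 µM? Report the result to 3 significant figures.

1.95

The fractional saturations are [S]/(Km+[S]) = 0.0319/0.08870 = 0.3596 and 0.134/0.1908 = 0.7023.
v₂/v₁ is just their ratio: 0.7023/0.3596 = 1.95.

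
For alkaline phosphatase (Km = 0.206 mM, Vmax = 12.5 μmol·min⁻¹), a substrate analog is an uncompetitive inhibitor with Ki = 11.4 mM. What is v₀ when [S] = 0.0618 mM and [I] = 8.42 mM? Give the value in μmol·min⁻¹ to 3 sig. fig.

2.46 μmol·min⁻¹

With α = 1 + [I]/Ki = 1 + 8.42/11.4 = 1.739, the uncompetitive rate law is v = (Vmax/α)·[S] / (Km/α + [S]).
v = (12.5/1.739)×0.0618 / (0.206/1.739 + 0.0618) = 0.4443/0.1803 = 2.46 μmol·min⁻¹.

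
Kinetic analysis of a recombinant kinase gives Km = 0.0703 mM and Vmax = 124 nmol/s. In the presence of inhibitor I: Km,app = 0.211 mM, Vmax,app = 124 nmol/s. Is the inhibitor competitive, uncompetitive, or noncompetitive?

competitive

Km increases (0.0703 → 0.211 mM) while Vmax is unchanged — the hallmark of competitive inhibition.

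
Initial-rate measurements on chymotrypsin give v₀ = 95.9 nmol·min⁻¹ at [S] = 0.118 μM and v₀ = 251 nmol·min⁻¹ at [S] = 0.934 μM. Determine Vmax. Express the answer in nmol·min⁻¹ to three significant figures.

From v = Vmax[S]/(Km+[S]), each point gives Vmax = v(Km+[S])/[S].
Equating: 95.9(Km+0.118)/0.118 = 251(Km+0.934)/0.934.
812.7·Km + 95.9 = 268.7·Km + 251, so (812.7 − 268.7)·Km = 251 − 95.9.
Km = 155.1/544.0 = 0.285 μM; then Vmax = 95.9(0.285+0.118)/0.118 = 328 nmol·min⁻¹.

328 nmol·min⁻¹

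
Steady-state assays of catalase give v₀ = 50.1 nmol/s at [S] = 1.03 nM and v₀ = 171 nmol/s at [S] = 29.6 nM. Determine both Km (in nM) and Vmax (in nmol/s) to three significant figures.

From v = Vmax[S]/(Km+[S]), each point gives Vmax = v(Km+[S])/[S].
Equating: 50.1(Km+1.03)/1.03 = 171(Km+29.6)/29.6.
48.64·Km + 50.1 = 5.777·Km + 171, so (48.64 − 5.777)·Km = 171 − 50.1.
Km = 120.9/42.86 = 2.82 nM; then Vmax = 50.1(2.82+1.03)/1.03 = 187 nmol/s.

Km = 2.82 nM; Vmax = 187 nmol/s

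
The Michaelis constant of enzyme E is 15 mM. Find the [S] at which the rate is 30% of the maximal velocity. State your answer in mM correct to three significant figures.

v/Vmax = [S]/(Km+[S]) = 0.3, so [S] = Km·0.3/(1 − 0.3) = 15 × 0.4286.
[S] = 6.43 mM.

6.43 mM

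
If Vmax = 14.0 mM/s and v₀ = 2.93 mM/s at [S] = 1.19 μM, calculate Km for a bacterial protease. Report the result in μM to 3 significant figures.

v/Vmax = 2.93/14.0 = 0.2093 = [S]/(Km+[S]).
So Km + [S] = [S]/0.2093 = 5.686 μM, giving Km = 5.686 − 1.19 = 4.50 μM.

4.50 μM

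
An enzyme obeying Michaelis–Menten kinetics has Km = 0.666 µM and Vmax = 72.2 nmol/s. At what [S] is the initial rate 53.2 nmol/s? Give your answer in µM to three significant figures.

1.86 µM

Rearranging v = Vmax[S]/(Km+[S]) gives [S] = Km·v/(Vmax − v).
[S] = 0.666 × 53.2 / (72.2 − 53.2) = 35.43/19.00 = 1.86 µM.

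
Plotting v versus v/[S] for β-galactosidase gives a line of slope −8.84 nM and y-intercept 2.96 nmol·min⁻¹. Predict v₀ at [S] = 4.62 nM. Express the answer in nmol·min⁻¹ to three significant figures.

In the Eadie–Hofstee form v = Vmax − Km·(v/[S]), the slope is −Km and the intercept is Vmax, so Km = 8.84 nM and Vmax = 2.96 nmol·min⁻¹.
v = 2.96 × 4.62/(8.84 + 4.62) = 1.02 nmol·min⁻¹.

1.02 nmol·min⁻¹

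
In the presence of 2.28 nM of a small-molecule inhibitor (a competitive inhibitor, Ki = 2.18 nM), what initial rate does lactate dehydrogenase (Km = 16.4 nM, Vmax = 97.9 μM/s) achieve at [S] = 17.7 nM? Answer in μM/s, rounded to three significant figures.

With α = 1 + [I]/Ki = 1 + 2.28/2.18 = 2.046, the competitive rate law is v = Vmax[S] / (αKm + [S]).
v = 97.9×17.7 / (2.046×16.4 + 17.7) = 1733/51.25 = 33.8 μM/s.

33.8 μM/s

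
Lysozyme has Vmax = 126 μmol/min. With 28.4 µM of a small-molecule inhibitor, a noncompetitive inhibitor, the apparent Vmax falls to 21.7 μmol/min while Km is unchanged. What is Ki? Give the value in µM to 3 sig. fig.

Noncompetitive: Vmax,app = Vmax/α with α = 1 + [I]/Ki.
α = Vmax/Vmax,app = 126/21.7 = 5.806.
Ki = [I]/(α − 1) = 28.4/4.806 = 5.91 µM.

5.91 µM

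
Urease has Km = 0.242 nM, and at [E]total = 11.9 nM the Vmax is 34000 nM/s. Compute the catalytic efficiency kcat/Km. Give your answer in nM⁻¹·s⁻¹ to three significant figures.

kcat = Vmax/[E]total = 34000/11.9 = 2860 s⁻¹.
kcat/Km = 2860/0.242 = 11800 nM⁻¹·s⁻¹.

11800 nM⁻¹·s⁻¹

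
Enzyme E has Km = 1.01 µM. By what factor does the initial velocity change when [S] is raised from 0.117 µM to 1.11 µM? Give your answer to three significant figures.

The fractional saturations are [S]/(Km+[S]) = 0.117/1.127 = 0.1038 and 1.11/2.120 = 0.5236.
v₂/v₁ is just their ratio: 0.5236/0.1038 = 5.04.

5.04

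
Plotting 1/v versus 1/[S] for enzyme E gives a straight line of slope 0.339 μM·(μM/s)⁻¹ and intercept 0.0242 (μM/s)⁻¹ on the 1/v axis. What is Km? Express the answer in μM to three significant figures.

y-intercept = 1/Vmax ⇒ Vmax = 41.3 μM/s; slope = Km/Vmax ⇒ Km = slope × Vmax.
Km = 0.339 × 41.3 = 14.0 μM.

14.0 μM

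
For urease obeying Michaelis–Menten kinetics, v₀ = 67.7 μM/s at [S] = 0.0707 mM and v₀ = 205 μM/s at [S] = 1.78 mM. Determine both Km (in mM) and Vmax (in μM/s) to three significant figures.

Km = 0.163 mM; Vmax = 224 μM/s

From v = Vmax[S]/(Km+[S]), each point gives Vmax = v(Km+[S])/[S].
Equating: 67.7(Km+0.0707)/0.0707 = 205(Km+1.78)/1.78.
957.6·Km + 67.7 = 115.2·Km + 205, so (957.6 − 115.2)·Km = 205 − 67.7.
Km = 137.3/842.4 = 0.163 mM; then Vmax = 67.7(0.163+0.0707)/0.0707 = 224 μM/s.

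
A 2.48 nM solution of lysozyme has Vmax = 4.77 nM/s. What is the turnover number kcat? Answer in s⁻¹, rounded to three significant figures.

kcat = Vmax/[E]total = 4.77 nM/s / 2.48 nM = 1.92 s⁻¹.

1.92 s⁻¹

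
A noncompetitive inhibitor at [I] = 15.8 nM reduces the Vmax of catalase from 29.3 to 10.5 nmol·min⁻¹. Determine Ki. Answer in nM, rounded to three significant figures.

8.82 nM

Noncompetitive: Vmax,app = Vmax/α with α = 1 + [I]/Ki.
α = Vmax/Vmax,app = 29.3/10.5 = 2.790.
Since α = 1 + [I]/Ki, [I]/Ki = 2.790 − 1 = 1.790 and Ki = 15.8/1.790 = 8.82 nM.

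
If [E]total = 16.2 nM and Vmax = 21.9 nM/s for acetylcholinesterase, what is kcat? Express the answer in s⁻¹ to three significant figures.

1.35 s⁻¹

kcat = Vmax/[E]total = 21.9 nM/s / 16.2 nM = 1.35 s⁻¹.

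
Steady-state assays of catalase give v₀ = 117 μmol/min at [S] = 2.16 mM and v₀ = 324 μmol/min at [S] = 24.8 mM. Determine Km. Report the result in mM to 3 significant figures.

From v = Vmax[S]/(Km+[S]), each point gives Vmax = v(Km+[S])/[S].
Equating: 117(Km+2.16)/2.16 = 324(Km+24.8)/24.8.
54.17·Km + 117 = 13.06·Km + 324, so (54.17 − 13.06)·Km = 324 − 117.
Km = 207.0/41.10 = 5.04 mM; then Vmax = 117(5.04+2.16)/2.16 = 390 μmol/min.

5.04 mM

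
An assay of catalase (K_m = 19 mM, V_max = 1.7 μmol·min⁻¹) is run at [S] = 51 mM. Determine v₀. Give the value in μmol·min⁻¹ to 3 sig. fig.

[S]/(Km+[S]) = 51/70.00 = 0.7286, the fractional saturation.
v = 0.7286 × Vmax = 0.7286 × 1.7 = 1.24 μmol·min⁻¹.

1.24 μmol·min⁻¹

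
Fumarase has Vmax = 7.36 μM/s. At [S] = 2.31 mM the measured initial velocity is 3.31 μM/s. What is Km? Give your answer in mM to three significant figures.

v/Vmax = 3.31/7.36 = 0.4497 = [S]/(Km+[S]).
So Km + [S] = [S]/0.4497 = 5.136 mM, giving Km = 5.136 − 2.31 = 2.83 mM.

2.83 mM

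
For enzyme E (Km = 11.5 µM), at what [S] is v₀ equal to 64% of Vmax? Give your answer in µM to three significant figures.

v/Vmax = [S]/(Km+[S]) = 0.64, so [S] = Km·0.64/(1 − 0.64) = 11.5 × 1.778.
[S] = 20.4 µM.

20.4 µM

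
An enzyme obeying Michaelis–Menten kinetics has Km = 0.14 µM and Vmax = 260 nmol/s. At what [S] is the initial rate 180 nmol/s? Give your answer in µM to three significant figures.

Rearranging v = Vmax[S]/(Km+[S]) gives [S] = Km·v/(Vmax − v).
[S] = 0.14 × 180 / (260 − 180) = 25.20/80.00 = 0.315 µM.

0.315 µM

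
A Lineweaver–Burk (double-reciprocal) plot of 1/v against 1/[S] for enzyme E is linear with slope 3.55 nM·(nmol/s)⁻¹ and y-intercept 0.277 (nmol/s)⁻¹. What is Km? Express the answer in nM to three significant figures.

12.8 nM

y-intercept = 1/Vmax ⇒ Vmax = 3.61 nmol/s; slope = Km/Vmax ⇒ Km = slope × Vmax.
Km = 3.55 × 3.61 = 12.8 nM.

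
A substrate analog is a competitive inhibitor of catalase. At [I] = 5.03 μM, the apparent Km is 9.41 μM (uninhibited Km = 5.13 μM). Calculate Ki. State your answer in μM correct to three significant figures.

6.03 μM

Competitive: Km,app = α·Km with α = 1 + [I]/Ki.
α = Km,app/Km = 9.41/5.13 = 1.834.
Since α = 1 + [I]/Ki, [I]/Ki = 1.834 − 1 = 0.8343 and Ki = 5.03/0.8343 = 6.03 μM.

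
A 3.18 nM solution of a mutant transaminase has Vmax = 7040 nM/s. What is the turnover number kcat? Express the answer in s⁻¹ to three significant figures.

2210 s⁻¹

kcat = Vmax/[E]total = 7040 nM/s / 3.18 nM = 2210 s⁻¹.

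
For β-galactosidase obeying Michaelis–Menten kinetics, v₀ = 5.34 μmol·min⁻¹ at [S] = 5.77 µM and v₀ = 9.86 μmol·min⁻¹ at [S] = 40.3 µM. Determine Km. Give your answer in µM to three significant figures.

6.64 µM

In reciprocal form, 1/v = (Km/Vmax)·(1/[S]) + 1/Vmax. The two points give (1/[S], 1/v) = (0.1733, 0.1873) and (0.02481, 0.1014).
Slope = (0.1873 − 0.1014)/(0.1733 − 0.02481) = 0.5781; intercept = 0.1873 − 0.5781×0.1733 = 0.08707.
Vmax = 1/intercept = 11.5 μmol·min⁻¹; Km = slope × Vmax = 0.5781 × 11.5 = 6.64 µM.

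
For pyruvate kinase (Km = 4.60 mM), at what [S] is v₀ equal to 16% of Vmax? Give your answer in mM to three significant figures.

v/Vmax = [S]/(Km+[S]) = 0.16, so [S] = Km·0.16/(1 − 0.16) = 4.60 × 0.1905.
[S] = 0.876 mM.

0.876 mM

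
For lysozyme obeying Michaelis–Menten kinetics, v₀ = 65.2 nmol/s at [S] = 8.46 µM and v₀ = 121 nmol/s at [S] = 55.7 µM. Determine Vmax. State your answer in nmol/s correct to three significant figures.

143 nmol/s

From v = Vmax[S]/(Km+[S]), each point gives Vmax = v(Km+[S])/[S].
Equating: 65.2(Km+8.46)/8.46 = 121(Km+55.7)/55.7.
7.707·Km + 65.2 = 2.172·Km + 121, so (7.707 − 2.172)·Km = 121 − 65.2.
Km = 55.80/5.535 = 10.1 µM; then Vmax = 65.2(10.1+8.46)/8.46 = 143 nmol/s.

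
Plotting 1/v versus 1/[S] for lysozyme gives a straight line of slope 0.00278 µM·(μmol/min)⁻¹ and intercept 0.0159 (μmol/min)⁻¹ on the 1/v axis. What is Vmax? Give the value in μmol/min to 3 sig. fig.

The y-intercept of a Lineweaver–Burk plot equals 1/Vmax, so Vmax = 1/0.0159 = 62.9 μmol/min.

62.9 μmol/min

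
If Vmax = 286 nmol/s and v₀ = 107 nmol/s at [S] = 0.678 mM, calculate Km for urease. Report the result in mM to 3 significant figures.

v/Vmax = 107/286 = 0.3741 = [S]/(Km+[S]).
So Km + [S] = [S]/0.3741 = 1.812 mM, giving Km = 1.812 − 0.678 = 1.13 mM.

1.13 mM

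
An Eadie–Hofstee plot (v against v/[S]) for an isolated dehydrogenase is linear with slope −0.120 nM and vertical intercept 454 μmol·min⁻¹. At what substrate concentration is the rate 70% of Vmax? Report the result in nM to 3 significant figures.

0.280 nM

The Eadie–Hofstee slope gives Km = 0.120 nM (slope = −Km).
v/Vmax = [S]/(Km+[S]) = 0.7 ⇒ [S] = Km·0.7/(1−0.7) = 0.120 × 2.333 = 0.280 nM.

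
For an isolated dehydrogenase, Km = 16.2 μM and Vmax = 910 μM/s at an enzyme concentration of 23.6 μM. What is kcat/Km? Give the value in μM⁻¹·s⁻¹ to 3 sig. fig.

2.38 μM⁻¹·s⁻¹

kcat = Vmax/[E]total = 910/23.6 = 38.6 s⁻¹.
kcat/Km = 38.6/16.2 = 2.38 μM⁻¹·s⁻¹.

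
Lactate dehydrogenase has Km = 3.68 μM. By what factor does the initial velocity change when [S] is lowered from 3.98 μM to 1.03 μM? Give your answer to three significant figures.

0.421

The fractional saturations are [S]/(Km+[S]) = 3.98/7.660 = 0.5196 and 1.03/4.710 = 0.2187.
v₂/v₁ is just their ratio: 0.2187/0.5196 = 0.421.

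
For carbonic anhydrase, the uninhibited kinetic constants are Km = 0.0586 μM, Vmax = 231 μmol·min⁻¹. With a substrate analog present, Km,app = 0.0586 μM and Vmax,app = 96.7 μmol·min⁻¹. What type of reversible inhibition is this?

noncompetitive

Vmax decreases (231 → 96.7 μmol·min⁻¹) while Km is unchanged — pure noncompetitive inhibition.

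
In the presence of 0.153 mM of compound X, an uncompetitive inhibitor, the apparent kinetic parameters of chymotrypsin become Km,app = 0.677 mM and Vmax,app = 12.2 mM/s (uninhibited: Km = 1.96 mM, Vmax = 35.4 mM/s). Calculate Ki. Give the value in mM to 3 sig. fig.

Uncompetitive: Vmax,app = Vmax/α (and Km,app = Km/α) with α = 1 + [I]/Ki.
α = Vmax/Vmax,app = 35.4/12.2 = 2.902.
Since α = 1 + [I]/Ki, [I]/Ki = 2.902 − 1 = 1.902 and Ki = 0.153/1.902 = 0.0805 mM.

0.0805 mM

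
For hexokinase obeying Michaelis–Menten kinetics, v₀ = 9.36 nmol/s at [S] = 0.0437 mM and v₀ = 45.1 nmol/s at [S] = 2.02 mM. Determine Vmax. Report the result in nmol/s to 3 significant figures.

49.3 nmol/s

In reciprocal form, 1/v = (Km/Vmax)·(1/[S]) + 1/Vmax. The two points give (1/[S], 1/v) = (22.88, 0.1068) and (0.4950, 0.02217).
Slope = (0.1068 − 0.02217)/(22.88 − 0.4950) = 0.003782; intercept = 0.1068 − 0.003782×22.88 = 0.02030.
Vmax = 1/intercept = 49.3 nmol/s; Km = slope × Vmax = 0.003782 × 49.3 = 0.186 mM.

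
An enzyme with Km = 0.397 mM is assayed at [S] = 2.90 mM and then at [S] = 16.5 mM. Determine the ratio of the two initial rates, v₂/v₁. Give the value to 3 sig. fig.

1.11

Since Vmax cancels, v₂/v₁ = [S]₂(Km+[S]₁) / [S]₁(Km+[S]₂).
= 16.5×(0.397+2.90) / (2.90×(0.397+16.5)) = 54.40/49.00 = 1.11.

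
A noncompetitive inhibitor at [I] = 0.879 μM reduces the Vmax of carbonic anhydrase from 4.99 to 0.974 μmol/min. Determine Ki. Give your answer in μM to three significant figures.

Noncompetitive: Vmax,app = Vmax/α with α = 1 + [I]/Ki.
α = Vmax/Vmax,app = 4.99/0.974 = 5.123.
Ki = [I]/(α − 1) = 0.879/4.123 = 0.213 μM.

0.213 μM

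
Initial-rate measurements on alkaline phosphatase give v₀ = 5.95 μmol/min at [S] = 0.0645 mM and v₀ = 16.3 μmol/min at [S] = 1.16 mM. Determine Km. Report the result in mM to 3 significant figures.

From v = Vmax[S]/(Km+[S]), each point gives Vmax = v(Km+[S])/[S].
Equating: 5.95(Km+0.0645)/0.0645 = 16.3(Km+1.16)/1.16.
92.25·Km + 5.95 = 14.05·Km + 16.3, so (92.25 − 14.05)·Km = 16.3 − 5.95.
Km = 10.35/78.20 = 0.132 mM; then Vmax = 5.95(0.132+0.0645)/0.0645 = 18.2 μmol/min.

0.132 mM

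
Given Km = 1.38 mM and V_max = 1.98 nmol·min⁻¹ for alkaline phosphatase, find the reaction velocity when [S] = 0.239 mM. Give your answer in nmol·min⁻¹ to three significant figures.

0.292 nmol·min⁻¹

[S]/(Km+[S]) = 0.239/1.619 = 0.1476, the fractional saturation.
v = 0.1476 × Vmax = 0.1476 × 1.98 = 0.292 nmol·min⁻¹.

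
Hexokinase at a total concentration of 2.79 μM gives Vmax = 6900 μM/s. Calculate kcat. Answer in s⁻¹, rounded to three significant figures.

kcat = Vmax/[E]total = 6900 μM/s / 2.79 μM = 2470 s⁻¹.

2470 s⁻¹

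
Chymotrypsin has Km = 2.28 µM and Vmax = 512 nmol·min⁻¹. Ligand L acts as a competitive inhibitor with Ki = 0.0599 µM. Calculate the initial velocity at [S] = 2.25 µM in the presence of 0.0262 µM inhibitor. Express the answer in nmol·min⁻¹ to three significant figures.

208 nmol·min⁻¹

α = 1 + [I]/Ki = 1 + 0.0262/0.0599 = 1.437.
For a competitive inhibitor, Vmax is unchanged and the apparent Km becomes α·Km: Km,app = 3.28 µM, Vmax,app = 512 nmol·min⁻¹.
v = Vmax,app·[S]/(Km,app + [S]) = 512 × 2.25/(3.28 + 2.25) = 208 nmol·min⁻¹.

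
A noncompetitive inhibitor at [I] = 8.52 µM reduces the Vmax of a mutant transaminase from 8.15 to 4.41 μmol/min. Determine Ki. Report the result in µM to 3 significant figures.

Noncompetitive: Vmax,app = Vmax/α with α = 1 + [I]/Ki.
α = Vmax/Vmax,app = 8.15/4.41 = 1.848.
Ki = [I]/(α − 1) = 8.52/0.8481 = 10.0 µM.

10.0 µM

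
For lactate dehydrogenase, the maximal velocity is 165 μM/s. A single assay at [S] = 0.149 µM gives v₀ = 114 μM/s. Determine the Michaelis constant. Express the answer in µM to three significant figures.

From v = Vmax[S]/(Km+[S]), Km = [S](Vmax − v)/v.
Km = 0.149 × (165 − 114) / 114 = 7.599/114 = 0.0667 µM.

0.0667 µM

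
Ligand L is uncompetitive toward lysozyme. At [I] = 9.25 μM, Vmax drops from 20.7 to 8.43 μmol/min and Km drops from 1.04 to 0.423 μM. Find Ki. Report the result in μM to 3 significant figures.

6.36 μM

Uncompetitive: Vmax,app = Vmax/α (and Km,app = Km/α) with α = 1 + [I]/Ki.
α = Vmax/Vmax,app = 20.7/8.43 = 2.456.
Ki = [I]/(α − 1) = 9.25/1.456 = 6.36 μM.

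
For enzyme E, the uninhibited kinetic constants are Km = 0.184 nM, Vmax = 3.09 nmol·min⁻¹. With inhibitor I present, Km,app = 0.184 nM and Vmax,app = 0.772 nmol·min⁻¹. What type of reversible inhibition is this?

noncompetitive

Vmax decreases (3.09 → 0.772 nmol·min⁻¹) while Km is unchanged — pure noncompetitive inhibition.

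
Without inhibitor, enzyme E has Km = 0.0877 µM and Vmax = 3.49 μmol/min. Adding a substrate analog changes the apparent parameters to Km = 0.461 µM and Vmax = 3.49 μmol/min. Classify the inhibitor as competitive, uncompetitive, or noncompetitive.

competitive

Km increases (0.0877 → 0.461 µM) while Vmax is unchanged — the hallmark of competitive inhibition.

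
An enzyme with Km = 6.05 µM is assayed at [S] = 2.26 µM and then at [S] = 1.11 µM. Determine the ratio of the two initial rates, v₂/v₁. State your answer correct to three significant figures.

0.570

The fractional saturations are [S]/(Km+[S]) = 2.26/8.310 = 0.2720 and 1.11/7.160 = 0.1550.
v₂/v₁ is just their ratio: 0.1550/0.2720 = 0.570.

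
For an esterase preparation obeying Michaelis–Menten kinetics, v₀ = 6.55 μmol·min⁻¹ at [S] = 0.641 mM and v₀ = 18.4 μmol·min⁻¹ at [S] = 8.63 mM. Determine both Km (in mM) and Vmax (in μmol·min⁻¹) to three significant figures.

Km = 1.47 mM; Vmax = 21.5 μmol·min⁻¹

In reciprocal form, 1/v = (Km/Vmax)·(1/[S]) + 1/Vmax. The two points give (1/[S], 1/v) = (1.560, 0.1527) and (0.1159, 0.05435).
Slope = (0.1527 − 0.05435)/(1.560 − 0.1159) = 0.06808; intercept = 0.1527 − 0.06808×1.560 = 0.04646.
Vmax = 1/intercept = 21.5 μmol·min⁻¹; Km = slope × Vmax = 0.06808 × 21.5 = 1.47 mM.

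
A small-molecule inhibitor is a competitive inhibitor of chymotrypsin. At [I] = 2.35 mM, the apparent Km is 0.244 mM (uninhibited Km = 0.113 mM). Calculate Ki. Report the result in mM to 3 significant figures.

Competitive: Km,app = α·Km with α = 1 + [I]/Ki.
α = Km,app/Km = 0.244/0.113 = 2.159.
Since α = 1 + [I]/Ki, [I]/Ki = 2.159 − 1 = 1.159 and Ki = 2.35/1.159 = 2.03 mM.

2.03 mM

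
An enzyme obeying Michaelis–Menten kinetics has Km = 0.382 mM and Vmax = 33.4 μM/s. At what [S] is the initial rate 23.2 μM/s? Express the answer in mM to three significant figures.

0.869 mM

Rearranging v = Vmax[S]/(Km+[S]) gives [S] = Km·v/(Vmax − v).
[S] = 0.382 × 23.2 / (33.4 − 23.2) = 8.862/10.20 = 0.869 mM.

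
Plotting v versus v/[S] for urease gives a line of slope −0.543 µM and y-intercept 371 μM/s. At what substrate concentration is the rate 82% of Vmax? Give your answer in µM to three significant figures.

The Eadie–Hofstee slope gives Km = 0.543 µM (slope = −Km).
v/Vmax = [S]/(Km+[S]) = 0.82 ⇒ [S] = Km·0.82/(1−0.82) = 0.543 × 4.556 = 2.47 µM.

2.47 µM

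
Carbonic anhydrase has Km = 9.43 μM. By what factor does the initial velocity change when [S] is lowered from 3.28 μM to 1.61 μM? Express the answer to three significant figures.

The fractional saturations are [S]/(Km+[S]) = 3.28/12.71 = 0.2581 and 1.61/11.04 = 0.1458.
v₂/v₁ is just their ratio: 0.1458/0.2581 = 0.565.

0.565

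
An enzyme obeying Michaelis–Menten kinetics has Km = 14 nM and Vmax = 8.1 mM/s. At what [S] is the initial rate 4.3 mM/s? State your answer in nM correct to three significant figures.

Rearranging v = Vmax[S]/(Km+[S]) gives [S] = Km·v/(Vmax − v).
[S] = 14 × 4.3 / (8.1 − 4.3) = 60.20/3.800 = 15.8 nM.

15.8 nM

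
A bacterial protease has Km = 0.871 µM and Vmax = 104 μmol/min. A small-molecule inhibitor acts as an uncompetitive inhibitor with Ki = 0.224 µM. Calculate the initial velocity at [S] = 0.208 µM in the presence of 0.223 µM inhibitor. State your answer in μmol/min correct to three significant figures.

16.8 μmol/min

With α = 1 + [I]/Ki = 1 + 0.223/0.224 = 1.996, the uncompetitive rate law is v = (Vmax/α)·[S] / (Km/α + [S]).
v = (104/1.996)×0.208 / (0.871/1.996 + 0.208) = 10.84/0.6445 = 16.8 μmol/min.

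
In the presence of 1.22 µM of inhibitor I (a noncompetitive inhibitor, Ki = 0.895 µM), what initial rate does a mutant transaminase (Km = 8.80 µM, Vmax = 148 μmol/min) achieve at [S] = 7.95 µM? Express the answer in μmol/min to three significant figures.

29.7 μmol/min

α = 1 + [I]/Ki = 1 + 1.22/0.895 = 2.363.
For a noncompetitive inhibitor, Vmax is reduced to Vmax/α while Km is unchanged: Km,app = 8.80 µM, Vmax,app = 62.6 μmol/min.
v = Vmax,app·[S]/(Km,app + [S]) = 62.6 × 7.95/(8.80 + 7.95) = 29.7 μmol/min.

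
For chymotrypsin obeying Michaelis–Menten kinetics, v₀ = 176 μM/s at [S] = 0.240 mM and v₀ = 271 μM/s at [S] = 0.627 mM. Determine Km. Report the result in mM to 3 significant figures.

0.315 mM

From v = Vmax[S]/(Km+[S]), each point gives Vmax = v(Km+[S])/[S].
Equating: 176(Km+0.240)/0.240 = 271(Km+0.627)/0.627.
733.3·Km + 176 = 432.2·Km + 271, so (733.3 − 432.2)·Km = 271 − 176.
Km = 95.00/301.1 = 0.315 mM; then Vmax = 176(0.315+0.240)/0.240 = 407 μM/s.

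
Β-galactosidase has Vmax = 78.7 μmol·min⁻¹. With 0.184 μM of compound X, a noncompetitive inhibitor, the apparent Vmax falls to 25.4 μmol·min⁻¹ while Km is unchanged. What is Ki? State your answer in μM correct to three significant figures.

Noncompetitive: Vmax,app = Vmax/α with α = 1 + [I]/Ki.
α = Vmax/Vmax,app = 78.7/25.4 = 3.098.
Since α = 1 + [I]/Ki, [I]/Ki = 3.098 − 1 = 2.098 and Ki = 0.184/2.098 = 0.0877 μM.

0.0877 μM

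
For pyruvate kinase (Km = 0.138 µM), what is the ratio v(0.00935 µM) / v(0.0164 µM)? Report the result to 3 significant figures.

0.597

Since Vmax cancels, v₂/v₁ = [S]₂(Km+[S]₁) / [S]₁(Km+[S]₂).
= 0.00935×(0.138+0.0164) / (0.0164×(0.138+0.00935)) = 0.001444/0.002417 = 0.597.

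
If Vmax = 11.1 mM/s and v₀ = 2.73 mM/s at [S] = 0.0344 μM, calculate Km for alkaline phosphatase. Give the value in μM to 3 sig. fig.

v/Vmax = 2.73/11.1 = 0.2459 = [S]/(Km+[S]).
So Km + [S] = [S]/0.2459 = 0.1399 μM, giving Km = 0.1399 − 0.0344 = 0.105 μM.

0.105 μM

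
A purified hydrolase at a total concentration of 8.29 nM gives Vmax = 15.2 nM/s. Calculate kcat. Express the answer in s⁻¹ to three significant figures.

kcat = Vmax/[E]total = 15.2 nM/s / 8.29 nM = 1.83 s⁻¹.

1.83 s⁻¹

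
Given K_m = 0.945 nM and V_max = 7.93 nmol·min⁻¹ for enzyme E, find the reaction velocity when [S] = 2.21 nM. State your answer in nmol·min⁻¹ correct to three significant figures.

[S]/(Km+[S]) = 2.21/3.155 = 0.7005, the fractional saturation.
v = 0.7005 × Vmax = 0.7005 × 7.93 = 5.55 nmol·min⁻¹.

5.55 nmol·min⁻¹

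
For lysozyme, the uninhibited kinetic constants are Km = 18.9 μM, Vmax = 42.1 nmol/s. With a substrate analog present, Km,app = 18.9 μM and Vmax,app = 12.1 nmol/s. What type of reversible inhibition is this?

noncompetitive

Vmax decreases (42.1 → 12.1 nmol/s) while Km is unchanged — pure noncompetitive inhibition.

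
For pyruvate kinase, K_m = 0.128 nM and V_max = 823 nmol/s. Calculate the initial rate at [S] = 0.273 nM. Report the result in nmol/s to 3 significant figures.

560 nmol/s

[S]/(Km+[S]) = 0.273/0.4010 = 0.6808, the fractional saturation.
v = 0.6808 × Vmax = 0.6808 × 823 = 560 nmol/s.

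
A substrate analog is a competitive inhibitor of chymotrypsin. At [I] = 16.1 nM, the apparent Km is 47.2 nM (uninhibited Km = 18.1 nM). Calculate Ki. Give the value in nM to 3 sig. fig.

10.0 nM

Competitive: Km,app = α·Km with α = 1 + [I]/Ki.
α = Km,app/Km = 47.2/18.1 = 2.608.
Ki = [I]/(α − 1) = 16.1/1.608 = 10.0 nM.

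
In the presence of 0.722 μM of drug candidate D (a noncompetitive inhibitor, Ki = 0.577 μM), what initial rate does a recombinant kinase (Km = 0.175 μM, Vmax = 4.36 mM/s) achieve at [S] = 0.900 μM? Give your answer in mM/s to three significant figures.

α = 1 + [I]/Ki = 1 + 0.722/0.577 = 2.251.
For a noncompetitive inhibitor, Vmax is reduced to Vmax/α while Km is unchanged: Km,app = 0.175 μM, Vmax,app = 1.94 mM/s.
v = Vmax,app·[S]/(Km,app + [S]) = 1.94 × 0.900/(0.175 + 0.900) = 1.62 mM/s.

1.62 mM/s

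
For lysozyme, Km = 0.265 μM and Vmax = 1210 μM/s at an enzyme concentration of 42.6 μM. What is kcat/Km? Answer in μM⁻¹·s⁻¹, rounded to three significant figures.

107 μM⁻¹·s⁻¹

kcat = Vmax/[E]total = 1210/42.6 = 28.4 s⁻¹.
kcat/Km = 28.4/0.265 = 107 μM⁻¹·s⁻¹.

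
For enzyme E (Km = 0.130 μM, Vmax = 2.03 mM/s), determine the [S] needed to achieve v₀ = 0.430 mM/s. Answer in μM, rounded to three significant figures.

0.0349 μM

The required fractional saturation is v/Vmax = 0.430/2.03 = 0.2118.
Then [S]/(Km+[S]) = 0.2118 ⇒ [S] = 0.130 × 0.2118/(1 − 0.2118) = 0.0349 μM.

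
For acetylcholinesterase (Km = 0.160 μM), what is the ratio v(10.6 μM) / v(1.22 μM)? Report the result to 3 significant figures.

Since Vmax cancels, v₂/v₁ = [S]₂(Km+[S]₁) / [S]₁(Km+[S]₂).
= 10.6×(0.160+1.22) / (1.22×(0.160+10.6)) = 14.63/13.13 = 1.11.

1.11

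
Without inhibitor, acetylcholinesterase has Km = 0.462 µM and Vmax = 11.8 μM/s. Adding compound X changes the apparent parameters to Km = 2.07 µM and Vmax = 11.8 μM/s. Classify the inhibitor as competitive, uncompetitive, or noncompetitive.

competitive

Km increases (0.462 → 2.07 µM) while Vmax is unchanged — the hallmark of competitive inhibition.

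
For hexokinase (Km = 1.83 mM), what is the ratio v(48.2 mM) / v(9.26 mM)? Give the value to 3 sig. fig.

The fractional saturations are [S]/(Km+[S]) = 9.26/11.09 = 0.8350 and 48.2/50.03 = 0.9634.
v₂/v₁ is just their ratio: 0.9634/0.8350 = 1.15.

1.15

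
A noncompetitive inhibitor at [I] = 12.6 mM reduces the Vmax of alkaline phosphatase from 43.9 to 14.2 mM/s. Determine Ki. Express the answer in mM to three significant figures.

6.02 mM

Noncompetitive: Vmax,app = Vmax/α with α = 1 + [I]/Ki.
α = Vmax/Vmax,app = 43.9/14.2 = 3.092.
Ki = [I]/(α − 1) = 12.6/2.092 = 6.02 mM.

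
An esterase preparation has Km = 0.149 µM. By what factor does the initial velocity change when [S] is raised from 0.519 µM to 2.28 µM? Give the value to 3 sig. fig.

1.21

Since Vmax cancels, v₂/v₁ = [S]₂(Km+[S]₁) / [S]₁(Km+[S]₂).
= 2.28×(0.149+0.519) / (0.519×(0.149+2.28)) = 1.523/1.261 = 1.21.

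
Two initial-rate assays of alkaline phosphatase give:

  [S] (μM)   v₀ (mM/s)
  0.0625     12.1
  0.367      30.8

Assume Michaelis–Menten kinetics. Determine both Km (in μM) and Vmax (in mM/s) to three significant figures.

Km = 0.171 μM; Vmax = 45.1 mM/s

From v = Vmax[S]/(Km+[S]), each point gives Vmax = v(Km+[S])/[S].
Equating: 12.1(Km+0.0625)/0.0625 = 30.8(Km+0.367)/0.367.
193.6·Km + 12.1 = 83.92·Km + 30.8, so (193.6 − 83.92)·Km = 30.8 − 12.1.
Km = 18.70/109.7 = 0.171 μM; then Vmax = 12.1(0.171+0.0625)/0.0625 = 45.1 mM/s.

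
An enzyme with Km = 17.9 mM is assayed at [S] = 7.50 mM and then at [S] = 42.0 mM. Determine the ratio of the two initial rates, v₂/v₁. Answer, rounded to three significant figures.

2.37

Since Vmax cancels, v₂/v₁ = [S]₂(Km+[S]₁) / [S]₁(Km+[S]₂).
= 42.0×(17.9+7.50) / (7.50×(17.9+42.0)) = 1067/449.2 = 2.37.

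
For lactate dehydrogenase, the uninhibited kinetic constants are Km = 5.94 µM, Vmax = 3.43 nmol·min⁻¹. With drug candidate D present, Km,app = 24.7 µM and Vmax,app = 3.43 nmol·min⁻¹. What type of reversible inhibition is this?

competitive

Km increases (5.94 → 24.7 µM) while Vmax is unchanged — the hallmark of competitive inhibition.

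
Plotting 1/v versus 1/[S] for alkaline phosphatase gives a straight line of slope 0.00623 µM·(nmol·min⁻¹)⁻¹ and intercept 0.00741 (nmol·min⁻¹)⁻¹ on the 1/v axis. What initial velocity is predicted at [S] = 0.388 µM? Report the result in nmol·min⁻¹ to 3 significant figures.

42.6 nmol·min⁻¹

The y-intercept is 1/Vmax, so Vmax = 1/0.00741 = 135 nmol·min⁻¹.
The slope is Km/Vmax, so Km = 0.00623 × 135 = 0.841 µM.
Then v = 135 × 0.388/(0.841 + 0.388) = 42.6 nmol·min⁻¹.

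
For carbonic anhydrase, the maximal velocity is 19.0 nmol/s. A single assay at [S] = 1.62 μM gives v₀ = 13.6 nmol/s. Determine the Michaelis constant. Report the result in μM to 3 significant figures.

v/Vmax = 13.6/19.0 = 0.7158 = [S]/(Km+[S]).
So Km + [S] = [S]/0.7158 = 2.263 μM, giving Km = 2.263 − 1.62 = 0.643 μM.

0.643 μM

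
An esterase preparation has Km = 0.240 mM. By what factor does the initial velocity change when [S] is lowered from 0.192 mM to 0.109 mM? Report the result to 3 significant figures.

The fractional saturations are [S]/(Km+[S]) = 0.192/0.4320 = 0.4444 and 0.109/0.3490 = 0.3123.
v₂/v₁ is just their ratio: 0.3123/0.4444 = 0.703.

0.703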